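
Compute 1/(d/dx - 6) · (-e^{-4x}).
\frac{e^{- 4 x}}{10}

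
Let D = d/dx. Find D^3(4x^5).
240 x^{2}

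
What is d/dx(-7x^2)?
- 14 x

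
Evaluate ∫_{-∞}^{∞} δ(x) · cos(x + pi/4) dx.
\frac{\sqrt{2}}{2}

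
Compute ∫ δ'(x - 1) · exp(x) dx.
- e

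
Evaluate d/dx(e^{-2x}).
- 2 e^{- 2 x}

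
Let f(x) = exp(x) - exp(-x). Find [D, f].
2 \cosh{\left(x \right)}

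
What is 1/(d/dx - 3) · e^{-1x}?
- \frac{e^{- x}}{4}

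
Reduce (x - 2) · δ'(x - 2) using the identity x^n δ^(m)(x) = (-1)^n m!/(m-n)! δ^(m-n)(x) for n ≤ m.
-\delta(x - 2)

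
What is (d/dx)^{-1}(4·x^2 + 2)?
\frac{4 x^{3}}{3} + 2 x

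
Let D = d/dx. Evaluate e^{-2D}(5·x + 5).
5 x - 5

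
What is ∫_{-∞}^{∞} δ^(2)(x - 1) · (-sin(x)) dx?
\sin{\left(1 \right)}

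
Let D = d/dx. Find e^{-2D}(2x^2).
2 x^{2} - 8 x + 8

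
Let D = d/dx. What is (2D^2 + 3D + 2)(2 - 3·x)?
- 6 x - 5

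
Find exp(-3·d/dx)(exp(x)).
e^{x - 3}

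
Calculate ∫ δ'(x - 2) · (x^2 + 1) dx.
-4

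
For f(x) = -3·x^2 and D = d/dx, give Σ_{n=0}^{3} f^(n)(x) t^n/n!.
- 3 t^{2} - 6 t x - 3 x^{2}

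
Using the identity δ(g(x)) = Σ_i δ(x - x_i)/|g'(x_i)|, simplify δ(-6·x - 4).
\frac{\delta(x + 2/3)}{6}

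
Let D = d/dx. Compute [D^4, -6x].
-24D^{3}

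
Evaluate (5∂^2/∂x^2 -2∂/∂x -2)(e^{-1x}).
5 e^{- x}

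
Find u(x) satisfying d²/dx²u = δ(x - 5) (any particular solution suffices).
\frac{|x - 5|}{2}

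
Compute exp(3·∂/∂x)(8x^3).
8 x^{3} + 72 x^{2} + 216 x + 216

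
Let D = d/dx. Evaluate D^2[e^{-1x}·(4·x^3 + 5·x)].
\left(4 x^{3} - 24 x^{2} + 29 x - 10\right) e^{- x}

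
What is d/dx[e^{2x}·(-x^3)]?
x^{2} \left(- 2 x - 3\right) e^{2 x}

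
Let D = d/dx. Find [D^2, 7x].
14D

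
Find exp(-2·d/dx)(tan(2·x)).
\tan{\left(2 x - 4 \right)}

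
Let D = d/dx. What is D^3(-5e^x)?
- 5 e^{x}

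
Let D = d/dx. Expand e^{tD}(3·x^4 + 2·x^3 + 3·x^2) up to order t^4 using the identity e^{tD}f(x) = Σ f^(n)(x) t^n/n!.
3 t^{4} + t^{3} \left(12 x + 2\right) + t^{2} \left(18 x^{2} + 6 x + 3\right) + 6 t x \left(2 x^{2} + x + 1\right) + 3 x^{4} + 2 x^{3} + 3 x^{2}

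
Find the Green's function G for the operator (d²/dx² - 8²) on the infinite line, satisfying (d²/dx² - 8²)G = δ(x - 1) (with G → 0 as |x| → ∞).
-\frac{e^{-8|x - 1|}}{16}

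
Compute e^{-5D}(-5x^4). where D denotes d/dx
- 5 x^{4} + 100 x^{3} - 750 x^{2} + 2500 x - 3125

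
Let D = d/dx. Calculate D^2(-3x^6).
- 90 x^{4}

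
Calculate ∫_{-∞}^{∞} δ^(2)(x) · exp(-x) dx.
1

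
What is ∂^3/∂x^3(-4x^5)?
- 240 x^{2}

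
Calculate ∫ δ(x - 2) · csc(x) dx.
\csc{\left(2 \right)}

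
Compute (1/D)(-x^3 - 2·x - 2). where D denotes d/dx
- \frac{x^{4}}{4} - x^{2} - 2 x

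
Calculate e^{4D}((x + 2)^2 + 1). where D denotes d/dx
x^{2} + 12 x + 37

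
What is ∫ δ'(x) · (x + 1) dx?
-1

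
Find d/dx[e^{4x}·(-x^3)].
x^{2} \left(- 4 x - 3\right) e^{4 x}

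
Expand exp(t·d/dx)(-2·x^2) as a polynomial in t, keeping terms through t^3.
- 2 t^{2} - 4 t x - 2 x^{2}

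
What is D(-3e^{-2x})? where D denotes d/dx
6 e^{- 2 x}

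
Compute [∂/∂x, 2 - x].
-1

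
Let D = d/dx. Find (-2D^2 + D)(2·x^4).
8 x^{2} \left(x - 6\right)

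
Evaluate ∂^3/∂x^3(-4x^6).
- 480 x^{3}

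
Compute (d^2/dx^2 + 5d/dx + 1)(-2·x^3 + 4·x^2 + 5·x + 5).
- 2 x^{3} - 26 x^{2} + 33 x + 38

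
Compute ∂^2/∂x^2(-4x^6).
- 120 x^{4}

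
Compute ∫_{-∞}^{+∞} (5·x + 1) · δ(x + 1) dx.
-4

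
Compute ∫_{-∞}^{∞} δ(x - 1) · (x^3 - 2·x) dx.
-1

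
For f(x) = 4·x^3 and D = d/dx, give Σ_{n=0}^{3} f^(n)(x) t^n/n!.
4 t^{3} + 12 t^{2} x + 12 t x^{2} + 4 x^{3}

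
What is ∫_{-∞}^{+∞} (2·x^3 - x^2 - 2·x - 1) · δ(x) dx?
-1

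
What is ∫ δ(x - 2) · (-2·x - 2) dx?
-6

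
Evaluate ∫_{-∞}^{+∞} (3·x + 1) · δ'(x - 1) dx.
-3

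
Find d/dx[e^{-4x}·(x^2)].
2 x \left(1 - 2 x\right) e^{- 4 x}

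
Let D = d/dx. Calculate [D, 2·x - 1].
2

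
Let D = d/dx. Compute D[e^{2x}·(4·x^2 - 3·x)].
\left(8 x^{2} + 2 x - 3\right) e^{2 x}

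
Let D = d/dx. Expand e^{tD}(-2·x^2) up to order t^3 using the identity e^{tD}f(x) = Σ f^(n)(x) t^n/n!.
- 2 t^{2} - 4 t x - 2 x^{2}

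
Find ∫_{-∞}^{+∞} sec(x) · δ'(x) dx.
0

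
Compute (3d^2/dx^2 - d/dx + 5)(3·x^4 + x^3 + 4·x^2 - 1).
15 x^{4} - 7 x^{3} + 125 x^{2} + 10 x + 19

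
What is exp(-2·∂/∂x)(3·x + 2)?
3 x - 4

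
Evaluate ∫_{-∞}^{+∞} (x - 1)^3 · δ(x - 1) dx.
0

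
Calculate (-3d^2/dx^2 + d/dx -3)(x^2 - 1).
- 3 x^{2} + 2 x - 3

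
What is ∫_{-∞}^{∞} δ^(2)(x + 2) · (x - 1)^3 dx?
-18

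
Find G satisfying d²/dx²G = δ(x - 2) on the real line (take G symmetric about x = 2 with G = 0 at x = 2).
\frac{|x - 2|}{2}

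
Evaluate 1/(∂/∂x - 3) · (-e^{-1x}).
\frac{e^{- x}}{4}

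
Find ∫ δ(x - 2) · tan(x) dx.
\tan{\left(2 \right)}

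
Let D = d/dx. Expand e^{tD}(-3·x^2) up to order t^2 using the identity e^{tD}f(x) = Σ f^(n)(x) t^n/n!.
- 3 t^{2} - 6 t x - 3 x^{2}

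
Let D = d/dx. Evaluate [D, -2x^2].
- 4 x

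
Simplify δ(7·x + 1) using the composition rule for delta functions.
\frac{\delta(x + 1/7)}{7}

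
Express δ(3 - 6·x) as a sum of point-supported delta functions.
\frac{\delta(x - 1/2)}{6}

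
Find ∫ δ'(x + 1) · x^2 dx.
2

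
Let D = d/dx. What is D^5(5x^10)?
151200 x^{5}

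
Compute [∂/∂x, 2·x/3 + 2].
\frac{2}{3}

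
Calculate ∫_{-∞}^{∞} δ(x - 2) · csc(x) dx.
\csc{\left(2 \right)}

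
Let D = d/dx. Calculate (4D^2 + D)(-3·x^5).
15 x^{3} \left(- x - 16\right)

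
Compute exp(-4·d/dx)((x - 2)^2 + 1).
x^{2} - 12 x + 37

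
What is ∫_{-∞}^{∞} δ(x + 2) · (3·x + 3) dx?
-3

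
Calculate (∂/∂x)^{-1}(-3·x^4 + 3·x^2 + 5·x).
- \frac{3 x^{5}}{5} + x^{3} + \frac{5 x^{2}}{2}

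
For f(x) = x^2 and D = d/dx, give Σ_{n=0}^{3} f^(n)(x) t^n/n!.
t^{2} + 2 t x + x^{2}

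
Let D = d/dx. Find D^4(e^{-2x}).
16 e^{- 2 x}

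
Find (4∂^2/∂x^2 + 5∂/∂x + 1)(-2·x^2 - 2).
- 2 x^{2} - 20 x - 18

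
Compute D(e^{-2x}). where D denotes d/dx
- 2 e^{- 2 x}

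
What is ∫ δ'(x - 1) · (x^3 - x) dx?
-2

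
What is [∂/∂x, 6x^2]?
12 x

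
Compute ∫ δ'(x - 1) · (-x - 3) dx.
1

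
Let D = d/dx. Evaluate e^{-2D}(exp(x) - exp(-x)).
- e^{2 - x} + e^{x - 2}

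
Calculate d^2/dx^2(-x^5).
- 20 x^{3}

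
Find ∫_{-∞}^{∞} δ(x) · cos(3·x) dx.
1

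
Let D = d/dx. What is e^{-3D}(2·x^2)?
2 x^{2} - 12 x + 18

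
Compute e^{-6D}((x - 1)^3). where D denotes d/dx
x^{3} - 21 x^{2} + 147 x - 343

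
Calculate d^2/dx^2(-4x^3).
- 24 x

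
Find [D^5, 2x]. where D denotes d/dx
10D^{4}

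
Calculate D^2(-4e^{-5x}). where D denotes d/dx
- 100 e^{- 5 x}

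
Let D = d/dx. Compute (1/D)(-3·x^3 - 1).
- \frac{3 x^{4}}{4} - x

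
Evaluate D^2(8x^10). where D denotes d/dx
720 x^{8}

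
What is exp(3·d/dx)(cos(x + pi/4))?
\cos{\left(x + \frac{\pi}{4} + 3 \right)}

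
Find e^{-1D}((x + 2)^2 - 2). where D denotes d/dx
x^{2} + 2 x - 1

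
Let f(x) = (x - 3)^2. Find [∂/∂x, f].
2 x - 6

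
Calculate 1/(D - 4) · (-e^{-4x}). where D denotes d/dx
\frac{e^{- 4 x}}{8}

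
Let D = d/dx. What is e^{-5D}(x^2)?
x^{2} - 10 x + 25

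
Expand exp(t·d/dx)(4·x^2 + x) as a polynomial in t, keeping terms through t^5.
4 t^{2} + t \left(8 x + 1\right) + 4 x^{2} + x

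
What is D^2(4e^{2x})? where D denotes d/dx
16 e^{2 x}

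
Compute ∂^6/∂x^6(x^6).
720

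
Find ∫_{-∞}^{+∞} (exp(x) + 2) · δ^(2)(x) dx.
1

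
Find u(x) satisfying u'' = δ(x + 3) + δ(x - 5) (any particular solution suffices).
\frac{|x + 3|}{2} + \frac{|x - 5|}{2}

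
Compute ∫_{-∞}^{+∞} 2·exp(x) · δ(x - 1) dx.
2 e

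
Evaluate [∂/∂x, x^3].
3 x^{2}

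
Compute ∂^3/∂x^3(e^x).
e^{x}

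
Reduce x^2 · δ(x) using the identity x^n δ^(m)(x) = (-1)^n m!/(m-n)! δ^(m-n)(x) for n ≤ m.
0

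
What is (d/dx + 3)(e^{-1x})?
2 e^{- x}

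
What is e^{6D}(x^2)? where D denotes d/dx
x^{2} + 12 x + 36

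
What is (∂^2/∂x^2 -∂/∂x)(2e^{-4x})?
40 e^{- 4 x}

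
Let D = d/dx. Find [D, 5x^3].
15 x^{2}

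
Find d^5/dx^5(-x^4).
0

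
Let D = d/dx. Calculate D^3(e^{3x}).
27 e^{3 x}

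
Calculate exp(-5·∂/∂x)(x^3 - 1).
x^{3} - 15 x^{2} + 75 x - 126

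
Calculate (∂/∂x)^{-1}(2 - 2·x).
- x^{2} + 2 x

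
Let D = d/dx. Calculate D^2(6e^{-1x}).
6 e^{- x}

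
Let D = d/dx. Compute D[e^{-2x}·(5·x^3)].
x^{2} \left(15 - 10 x\right) e^{- 2 x}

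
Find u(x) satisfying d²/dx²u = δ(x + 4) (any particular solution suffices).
\frac{|x + 4|}{2}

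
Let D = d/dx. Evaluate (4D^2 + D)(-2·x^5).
10 x^{3} \left(- x - 16\right)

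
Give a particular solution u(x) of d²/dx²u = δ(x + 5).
\frac{|x + 5|}{2}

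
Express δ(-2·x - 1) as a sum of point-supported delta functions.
\frac{\delta(x + 1/2)}{2}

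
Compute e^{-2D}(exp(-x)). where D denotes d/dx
e^{2 - x}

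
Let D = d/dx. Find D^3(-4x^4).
- 96 x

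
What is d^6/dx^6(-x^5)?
0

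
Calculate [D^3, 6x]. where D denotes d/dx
18D^{2}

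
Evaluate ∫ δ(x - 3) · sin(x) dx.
\sin{\left(3 \right)}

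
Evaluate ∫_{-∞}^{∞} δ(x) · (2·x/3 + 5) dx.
5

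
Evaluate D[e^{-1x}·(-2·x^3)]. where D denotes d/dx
2 x^{2} \left(x - 3\right) e^{- x}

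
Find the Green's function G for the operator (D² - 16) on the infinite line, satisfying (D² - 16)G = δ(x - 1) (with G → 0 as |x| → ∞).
-\frac{e^{-4|x - 1|}}{8}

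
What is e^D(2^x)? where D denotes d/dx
2^{x + 1}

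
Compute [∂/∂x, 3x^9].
27 x^{8}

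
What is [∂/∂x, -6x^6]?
- 36 x^{5}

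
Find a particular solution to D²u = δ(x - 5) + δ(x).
\frac{|x - 5|}{2} + \frac{|x|}{2}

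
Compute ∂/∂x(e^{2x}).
2 e^{2 x}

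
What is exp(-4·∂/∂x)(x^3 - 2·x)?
x^{3} - 12 x^{2} + 46 x - 56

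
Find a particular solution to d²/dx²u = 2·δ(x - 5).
|x - 5|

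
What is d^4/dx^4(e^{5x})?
625 e^{5 x}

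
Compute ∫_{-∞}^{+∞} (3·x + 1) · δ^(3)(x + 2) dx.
0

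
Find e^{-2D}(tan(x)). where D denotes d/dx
\tan{\left(x - 2 \right)}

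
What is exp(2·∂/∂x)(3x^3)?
3 x^{3} + 18 x^{2} + 36 x + 24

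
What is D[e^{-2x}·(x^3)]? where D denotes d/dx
x^{2} \left(3 - 2 x\right) e^{- 2 x}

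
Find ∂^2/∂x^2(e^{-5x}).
25 e^{- 5 x}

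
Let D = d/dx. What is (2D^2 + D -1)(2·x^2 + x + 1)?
- 2 x^{2} + 3 x + 8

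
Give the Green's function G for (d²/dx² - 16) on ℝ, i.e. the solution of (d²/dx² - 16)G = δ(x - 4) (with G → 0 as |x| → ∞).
-\frac{e^{-4|x - 4|}}{8}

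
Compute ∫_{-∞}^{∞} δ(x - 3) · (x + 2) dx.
5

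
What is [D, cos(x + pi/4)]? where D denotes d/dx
- \sin{\left(x + \frac{\pi}{4} \right)}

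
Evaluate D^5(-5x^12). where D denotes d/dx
- 475200 x^{7}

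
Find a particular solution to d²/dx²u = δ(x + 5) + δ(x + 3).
\frac{|x + 5|}{2} + \frac{|x + 3|}{2}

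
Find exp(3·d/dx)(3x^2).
3 x^{2} + 18 x + 27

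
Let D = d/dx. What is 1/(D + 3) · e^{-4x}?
- e^{- 4 x}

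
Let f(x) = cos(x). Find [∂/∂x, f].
- \sin{\left(x \right)}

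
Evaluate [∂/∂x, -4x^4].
- 16 x^{3}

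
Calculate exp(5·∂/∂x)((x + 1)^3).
x^{3} + 18 x^{2} + 108 x + 216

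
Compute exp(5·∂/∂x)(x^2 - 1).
x^{2} + 10 x + 24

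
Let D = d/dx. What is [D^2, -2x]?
-4D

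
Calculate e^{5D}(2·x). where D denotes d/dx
2 x + 10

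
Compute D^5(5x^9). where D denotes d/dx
75600 x^{4}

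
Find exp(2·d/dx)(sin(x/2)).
\sin{\left(\frac{x}{2} + 1 \right)}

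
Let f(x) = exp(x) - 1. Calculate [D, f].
e^{x}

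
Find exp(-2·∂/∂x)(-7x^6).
- 7 x^{6} + 84 x^{5} - 420 x^{4} + 1120 x^{3} - 1680 x^{2} + 1344 x - 448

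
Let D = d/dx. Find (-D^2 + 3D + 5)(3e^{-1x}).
3 e^{- x}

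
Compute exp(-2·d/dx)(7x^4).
7 x^{4} - 56 x^{3} + 168 x^{2} - 224 x + 112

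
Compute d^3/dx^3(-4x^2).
0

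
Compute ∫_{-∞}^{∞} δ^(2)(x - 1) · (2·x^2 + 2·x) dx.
4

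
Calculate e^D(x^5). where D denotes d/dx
x^{5} + 5 x^{4} + 10 x^{3} + 10 x^{2} + 5 x + 1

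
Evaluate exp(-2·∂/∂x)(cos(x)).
\cos{\left(x - 2 \right)}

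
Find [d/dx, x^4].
4 x^{3}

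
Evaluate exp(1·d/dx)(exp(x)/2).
\frac{e^{x + 1}}{2}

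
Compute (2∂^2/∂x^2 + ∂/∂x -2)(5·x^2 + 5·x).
25 - 10 x^{2}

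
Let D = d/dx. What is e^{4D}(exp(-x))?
e^{- x - 4}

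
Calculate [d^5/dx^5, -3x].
-15\frac{d^{4}}{dx^{4}}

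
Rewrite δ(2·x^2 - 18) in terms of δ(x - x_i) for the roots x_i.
\frac{\delta(x - 3) + \delta(x + 3)}{12}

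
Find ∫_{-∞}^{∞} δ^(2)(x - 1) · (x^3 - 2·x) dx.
6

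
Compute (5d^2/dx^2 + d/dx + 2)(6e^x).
48 e^{x}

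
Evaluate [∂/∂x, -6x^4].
- 24 x^{3}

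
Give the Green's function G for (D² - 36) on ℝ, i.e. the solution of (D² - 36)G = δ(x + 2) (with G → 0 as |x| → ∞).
-\frac{e^{-6|x + 2|}}{12}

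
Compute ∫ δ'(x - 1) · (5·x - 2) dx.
-5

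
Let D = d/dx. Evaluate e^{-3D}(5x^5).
5 x^{5} - 75 x^{4} + 450 x^{3} - 1350 x^{2} + 2025 x - 1215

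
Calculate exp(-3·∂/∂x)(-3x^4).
- 3 x^{4} + 36 x^{3} - 162 x^{2} + 324 x - 243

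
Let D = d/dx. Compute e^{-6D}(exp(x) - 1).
e^{x - 6} - 1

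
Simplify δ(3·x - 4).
\frac{\delta(x - 4/3)}{3}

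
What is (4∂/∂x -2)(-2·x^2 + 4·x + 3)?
4 x^{2} - 24 x + 10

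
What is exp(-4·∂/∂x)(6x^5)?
6 x^{5} - 120 x^{4} + 960 x^{3} - 3840 x^{2} + 7680 x - 6144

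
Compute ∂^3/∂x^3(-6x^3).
-36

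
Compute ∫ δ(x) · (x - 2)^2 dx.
4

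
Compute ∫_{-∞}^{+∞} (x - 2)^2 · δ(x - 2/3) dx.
\frac{16}{9}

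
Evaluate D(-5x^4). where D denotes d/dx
- 20 x^{3}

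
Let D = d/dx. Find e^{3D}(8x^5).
8 x^{5} + 120 x^{4} + 720 x^{3} + 2160 x^{2} + 3240 x + 1944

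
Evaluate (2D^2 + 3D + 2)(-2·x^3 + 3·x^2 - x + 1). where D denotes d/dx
- 4 x^{3} - 12 x^{2} - 8 x + 11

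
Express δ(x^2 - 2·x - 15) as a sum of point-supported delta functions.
\frac{\delta(x + 3) + \delta(x - 5)}{8}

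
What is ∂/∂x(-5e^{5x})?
- 25 e^{5 x}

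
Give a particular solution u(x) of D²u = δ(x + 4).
\frac{|x + 4|}{2}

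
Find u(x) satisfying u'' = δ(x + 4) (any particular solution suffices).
\frac{|x + 4|}{2}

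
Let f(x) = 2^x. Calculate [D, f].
2^{x} \log{\left(2 \right)}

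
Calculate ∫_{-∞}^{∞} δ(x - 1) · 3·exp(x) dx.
3 e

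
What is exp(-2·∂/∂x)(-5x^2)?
- 5 x^{2} + 20 x - 20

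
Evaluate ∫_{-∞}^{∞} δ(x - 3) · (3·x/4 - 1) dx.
\frac{5}{4}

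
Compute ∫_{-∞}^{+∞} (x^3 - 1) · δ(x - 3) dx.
26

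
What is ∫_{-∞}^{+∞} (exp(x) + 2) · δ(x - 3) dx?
2 + e^{3}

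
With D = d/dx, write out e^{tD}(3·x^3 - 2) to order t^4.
3 t^{3} + 9 t^{2} x + 9 t x^{2} + 3 x^{3} - 2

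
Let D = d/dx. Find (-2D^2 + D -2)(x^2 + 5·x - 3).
- 2 x^{2} - 8 x + 7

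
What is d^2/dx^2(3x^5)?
60 x^{3}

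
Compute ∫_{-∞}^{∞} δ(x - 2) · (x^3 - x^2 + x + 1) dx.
7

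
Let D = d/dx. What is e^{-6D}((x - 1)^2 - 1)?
x^{2} - 14 x + 48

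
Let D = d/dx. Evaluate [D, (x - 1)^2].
2 x - 2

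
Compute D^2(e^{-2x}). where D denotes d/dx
4 e^{- 2 x}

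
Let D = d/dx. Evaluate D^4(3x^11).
23760 x^{7}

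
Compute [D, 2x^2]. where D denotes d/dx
4 x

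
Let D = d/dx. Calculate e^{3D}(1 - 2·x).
- 2 x - 5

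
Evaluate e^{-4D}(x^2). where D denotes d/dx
x^{2} - 8 x + 16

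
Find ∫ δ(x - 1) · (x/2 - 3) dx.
- \frac{5}{2}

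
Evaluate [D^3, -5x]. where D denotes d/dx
-15D^{2}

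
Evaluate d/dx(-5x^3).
- 15 x^{2}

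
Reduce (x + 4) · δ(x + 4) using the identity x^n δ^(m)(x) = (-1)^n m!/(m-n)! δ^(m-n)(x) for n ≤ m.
0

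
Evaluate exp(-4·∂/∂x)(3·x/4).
\frac{3 x}{4} - 3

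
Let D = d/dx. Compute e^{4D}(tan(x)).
\tan{\left(x + 4 \right)}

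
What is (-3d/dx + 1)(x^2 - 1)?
x^{2} - 6 x - 1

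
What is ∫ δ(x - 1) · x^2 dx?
1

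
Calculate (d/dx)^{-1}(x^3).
\frac{x^{4}}{4}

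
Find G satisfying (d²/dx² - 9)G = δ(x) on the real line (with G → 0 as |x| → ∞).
-\frac{e^{-3|x|}}{6}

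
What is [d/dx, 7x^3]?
21 x^{2}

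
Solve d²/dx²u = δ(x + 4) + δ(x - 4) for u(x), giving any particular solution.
\frac{|x + 4|}{2} + \frac{|x - 4|}{2}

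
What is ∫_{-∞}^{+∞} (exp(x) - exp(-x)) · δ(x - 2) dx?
2 \sinh{\left(2 \right)}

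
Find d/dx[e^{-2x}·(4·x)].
4 \left(1 - 2 x\right) e^{- 2 x}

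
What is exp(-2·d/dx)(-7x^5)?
- 7 x^{5} + 70 x^{4} - 280 x^{3} + 560 x^{2} - 560 x + 224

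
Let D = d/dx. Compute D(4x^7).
28 x^{6}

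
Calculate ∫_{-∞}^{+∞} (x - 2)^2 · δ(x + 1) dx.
9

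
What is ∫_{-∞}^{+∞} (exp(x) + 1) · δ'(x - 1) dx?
- e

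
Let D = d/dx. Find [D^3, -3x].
-9D^{2}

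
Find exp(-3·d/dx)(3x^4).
3 x^{4} - 36 x^{3} + 162 x^{2} - 324 x + 243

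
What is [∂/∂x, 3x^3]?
9 x^{2}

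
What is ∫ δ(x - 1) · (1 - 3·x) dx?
-2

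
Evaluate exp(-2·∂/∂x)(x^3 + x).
x^{3} - 6 x^{2} + 13 x - 10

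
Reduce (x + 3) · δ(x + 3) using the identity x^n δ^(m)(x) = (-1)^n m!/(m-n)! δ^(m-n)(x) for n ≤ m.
0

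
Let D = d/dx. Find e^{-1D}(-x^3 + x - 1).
- x^{3} + 3 x^{2} - 2 x - 1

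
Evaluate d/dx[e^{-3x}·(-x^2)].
x \left(3 x - 2\right) e^{- 3 x}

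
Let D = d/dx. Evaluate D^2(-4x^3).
- 24 x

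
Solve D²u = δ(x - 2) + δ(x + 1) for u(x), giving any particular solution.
\frac{|x - 2|}{2} + \frac{|x + 1|}{2}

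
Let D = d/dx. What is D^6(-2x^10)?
- 302400 x^{4}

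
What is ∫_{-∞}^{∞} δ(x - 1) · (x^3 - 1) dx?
0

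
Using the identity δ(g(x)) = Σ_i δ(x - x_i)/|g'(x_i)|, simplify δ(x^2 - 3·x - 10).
\frac{\delta(x - 5) + \delta(x + 2)}{7}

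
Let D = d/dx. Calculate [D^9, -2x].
-18D^{8}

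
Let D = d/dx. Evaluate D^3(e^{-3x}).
- 27 e^{- 3 x}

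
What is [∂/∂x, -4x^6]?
- 24 x^{5}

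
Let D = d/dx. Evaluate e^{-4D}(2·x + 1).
2 x - 7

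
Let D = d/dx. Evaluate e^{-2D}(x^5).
x^{5} - 10 x^{4} + 40 x^{3} - 80 x^{2} + 80 x - 32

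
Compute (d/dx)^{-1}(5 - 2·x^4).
- \frac{2 x^{5}}{5} + 5 x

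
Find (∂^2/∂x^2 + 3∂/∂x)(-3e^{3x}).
- 54 e^{3 x}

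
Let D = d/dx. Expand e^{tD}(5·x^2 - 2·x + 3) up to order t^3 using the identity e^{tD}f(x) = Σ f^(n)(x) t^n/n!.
5 t^{2} + 2 t \left(5 x - 1\right) + 5 x^{2} - 2 x + 3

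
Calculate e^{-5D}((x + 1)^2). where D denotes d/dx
x^{2} - 8 x + 16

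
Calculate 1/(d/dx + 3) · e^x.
\frac{e^{x}}{4}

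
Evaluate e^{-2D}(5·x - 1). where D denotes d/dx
5 x - 11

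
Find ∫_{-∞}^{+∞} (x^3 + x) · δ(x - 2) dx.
10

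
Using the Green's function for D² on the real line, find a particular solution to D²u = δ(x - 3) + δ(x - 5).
\frac{|x - 3|}{2} + \frac{|x - 5|}{2}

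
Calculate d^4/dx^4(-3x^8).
- 5040 x^{4}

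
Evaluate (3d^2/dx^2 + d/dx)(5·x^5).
25 x^{3} \left(x + 12\right)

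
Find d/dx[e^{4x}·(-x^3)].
x^{2} \left(- 4 x - 3\right) e^{4 x}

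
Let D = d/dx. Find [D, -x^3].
- 3 x^{2}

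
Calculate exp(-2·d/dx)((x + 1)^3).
x^{3} - 3 x^{2} + 3 x - 1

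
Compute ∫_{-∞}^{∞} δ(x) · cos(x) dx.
1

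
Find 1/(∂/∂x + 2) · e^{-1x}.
e^{- x}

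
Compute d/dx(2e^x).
2 e^{x}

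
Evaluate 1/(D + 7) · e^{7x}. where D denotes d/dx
\frac{e^{7 x}}{14}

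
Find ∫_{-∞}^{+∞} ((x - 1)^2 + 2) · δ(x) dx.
3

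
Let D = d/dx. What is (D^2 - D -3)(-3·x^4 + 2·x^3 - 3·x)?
9 x^{4} + 6 x^{3} - 42 x^{2} + 21 x + 3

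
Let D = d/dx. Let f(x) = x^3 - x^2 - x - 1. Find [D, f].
3 x^{2} - 2 x - 1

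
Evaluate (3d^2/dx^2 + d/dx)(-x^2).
- 2 x - 6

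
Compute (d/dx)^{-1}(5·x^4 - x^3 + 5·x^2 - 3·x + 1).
x^{5} - \frac{x^{4}}{4} + \frac{5 x^{3}}{3} - \frac{3 x^{2}}{2} + x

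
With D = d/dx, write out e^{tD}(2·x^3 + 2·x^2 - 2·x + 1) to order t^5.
2 t^{3} + t^{2} \left(6 x + 2\right) + 2 t \left(3 x^{2} + 2 x - 1\right) + 2 x^{3} + 2 x^{2} - 2 x + 1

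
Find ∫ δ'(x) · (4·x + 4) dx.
-4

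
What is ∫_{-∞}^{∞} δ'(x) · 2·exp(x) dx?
-2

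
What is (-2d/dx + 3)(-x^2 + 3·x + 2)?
x \left(13 - 3 x\right)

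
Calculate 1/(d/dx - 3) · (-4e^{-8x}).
\frac{4 e^{- 8 x}}{11}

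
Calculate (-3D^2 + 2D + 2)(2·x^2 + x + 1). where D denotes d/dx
4 x^{2} + 10 x - 8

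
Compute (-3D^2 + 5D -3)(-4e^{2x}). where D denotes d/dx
20 e^{2 x}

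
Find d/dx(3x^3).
9 x^{2}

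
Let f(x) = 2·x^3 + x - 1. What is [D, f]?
6 x^{2} + 1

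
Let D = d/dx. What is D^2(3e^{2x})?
12 e^{2 x}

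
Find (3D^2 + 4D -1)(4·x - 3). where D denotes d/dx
19 - 4 x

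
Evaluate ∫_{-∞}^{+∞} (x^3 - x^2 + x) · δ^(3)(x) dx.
-6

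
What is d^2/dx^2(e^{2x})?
4 e^{2 x}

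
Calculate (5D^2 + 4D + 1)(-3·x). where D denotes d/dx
- 3 x - 12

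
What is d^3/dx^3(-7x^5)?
- 420 x^{2}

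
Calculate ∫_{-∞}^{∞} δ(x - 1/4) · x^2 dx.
\frac{1}{16}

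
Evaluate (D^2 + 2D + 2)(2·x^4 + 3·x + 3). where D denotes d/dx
4 x^{4} + 16 x^{3} + 24 x^{2} + 6 x + 12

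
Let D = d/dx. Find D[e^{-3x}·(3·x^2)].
3 x \left(2 - 3 x\right) e^{- 3 x}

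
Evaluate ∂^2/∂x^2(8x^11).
880 x^{9}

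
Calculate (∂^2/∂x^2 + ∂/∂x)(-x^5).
5 x^{3} \left(- x - 4\right)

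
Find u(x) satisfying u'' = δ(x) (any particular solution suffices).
\frac{|x|}{2}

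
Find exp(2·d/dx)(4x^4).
4 x^{4} + 32 x^{3} + 96 x^{2} + 128 x + 64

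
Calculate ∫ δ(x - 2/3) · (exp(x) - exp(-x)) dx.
2 \sinh{\left(\frac{2}{3} \right)}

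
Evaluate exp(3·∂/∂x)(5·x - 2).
5 x + 13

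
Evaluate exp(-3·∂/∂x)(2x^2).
2 x^{2} - 12 x + 18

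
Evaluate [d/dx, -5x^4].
- 20 x^{3}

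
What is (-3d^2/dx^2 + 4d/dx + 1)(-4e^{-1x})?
24 e^{- x}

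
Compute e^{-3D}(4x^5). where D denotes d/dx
4 x^{5} - 60 x^{4} + 360 x^{3} - 1080 x^{2} + 1620 x - 972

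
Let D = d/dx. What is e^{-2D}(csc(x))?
\csc{\left(x - 2 \right)}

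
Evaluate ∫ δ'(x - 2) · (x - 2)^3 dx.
0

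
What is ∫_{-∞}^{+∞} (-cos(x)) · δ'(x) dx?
0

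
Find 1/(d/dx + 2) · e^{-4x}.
- \frac{e^{- 4 x}}{2}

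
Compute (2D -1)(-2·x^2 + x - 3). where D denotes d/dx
2 x^{2} - 9 x + 5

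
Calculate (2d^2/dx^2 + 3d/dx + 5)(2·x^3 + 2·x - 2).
10 x^{3} + 18 x^{2} + 34 x - 4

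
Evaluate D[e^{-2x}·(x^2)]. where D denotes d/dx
2 x \left(1 - x\right) e^{- 2 x}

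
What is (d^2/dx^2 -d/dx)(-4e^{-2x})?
- 24 e^{- 2 x}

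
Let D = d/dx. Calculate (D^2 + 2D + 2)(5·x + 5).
10 x + 20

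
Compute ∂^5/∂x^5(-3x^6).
- 2160 x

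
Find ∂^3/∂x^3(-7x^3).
-42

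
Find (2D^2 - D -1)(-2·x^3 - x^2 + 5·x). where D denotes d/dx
2 x^{3} + 7 x^{2} - 27 x - 9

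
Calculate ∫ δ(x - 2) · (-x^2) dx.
-4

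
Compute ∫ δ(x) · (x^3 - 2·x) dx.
0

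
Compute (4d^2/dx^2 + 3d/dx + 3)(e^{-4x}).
55 e^{- 4 x}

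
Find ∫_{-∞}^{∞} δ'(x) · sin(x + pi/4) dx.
- \frac{\sqrt{2}}{2}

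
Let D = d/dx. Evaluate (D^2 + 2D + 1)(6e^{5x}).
216 e^{5 x}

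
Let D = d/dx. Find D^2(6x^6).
180 x^{4}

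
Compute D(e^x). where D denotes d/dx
e^{x}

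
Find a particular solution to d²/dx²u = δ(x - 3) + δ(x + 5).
\frac{|x - 3|}{2} + \frac{|x + 5|}{2}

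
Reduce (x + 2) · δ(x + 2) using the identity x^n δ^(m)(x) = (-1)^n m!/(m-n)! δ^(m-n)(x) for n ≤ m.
0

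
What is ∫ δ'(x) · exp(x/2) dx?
- \frac{1}{2}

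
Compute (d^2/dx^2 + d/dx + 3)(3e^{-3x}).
27 e^{- 3 x}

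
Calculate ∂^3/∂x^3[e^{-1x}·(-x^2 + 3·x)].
\left(x^{2} - 9 x + 15\right) e^{- x}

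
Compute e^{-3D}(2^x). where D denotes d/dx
2^{x - 3}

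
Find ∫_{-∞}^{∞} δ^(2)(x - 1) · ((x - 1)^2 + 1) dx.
2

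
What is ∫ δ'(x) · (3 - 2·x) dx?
2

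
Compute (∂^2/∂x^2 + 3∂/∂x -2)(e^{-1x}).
- 4 e^{- x}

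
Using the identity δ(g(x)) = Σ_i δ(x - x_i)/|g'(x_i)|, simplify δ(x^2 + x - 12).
\frac{\delta(x + 4) + \delta(x - 3)}{7}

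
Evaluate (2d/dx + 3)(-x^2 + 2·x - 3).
- 3 x^{2} + 2 x - 5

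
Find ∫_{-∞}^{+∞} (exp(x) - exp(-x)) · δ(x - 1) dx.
2 \sinh{\left(1 \right)}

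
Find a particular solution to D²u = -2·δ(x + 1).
-|x + 1|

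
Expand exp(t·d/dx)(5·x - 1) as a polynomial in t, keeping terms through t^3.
5 t + 5 x - 1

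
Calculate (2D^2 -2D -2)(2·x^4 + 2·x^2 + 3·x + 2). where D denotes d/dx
- 4 x^{4} - 16 x^{3} + 44 x^{2} - 14 x - 2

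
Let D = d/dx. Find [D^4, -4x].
-16D^{3}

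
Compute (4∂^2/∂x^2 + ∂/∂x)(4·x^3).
12 x \left(x + 8\right)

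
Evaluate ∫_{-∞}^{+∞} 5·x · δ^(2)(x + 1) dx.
0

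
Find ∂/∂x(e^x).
e^{x}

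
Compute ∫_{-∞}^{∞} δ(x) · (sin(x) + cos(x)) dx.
1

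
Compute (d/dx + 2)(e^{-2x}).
0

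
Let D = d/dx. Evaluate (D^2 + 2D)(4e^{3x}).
60 e^{3 x}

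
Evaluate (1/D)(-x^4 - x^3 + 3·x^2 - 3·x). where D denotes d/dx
- \frac{x^{5}}{5} - \frac{x^{4}}{4} + x^{3} - \frac{3 x^{2}}{2}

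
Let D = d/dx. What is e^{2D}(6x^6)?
6 x^{6} + 72 x^{5} + 360 x^{4} + 960 x^{3} + 1440 x^{2} + 1152 x + 384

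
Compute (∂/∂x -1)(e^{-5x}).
- 6 e^{- 5 x}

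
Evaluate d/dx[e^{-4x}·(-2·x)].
2 \left(4 x - 1\right) e^{- 4 x}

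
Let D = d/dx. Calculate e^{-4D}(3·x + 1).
3 x - 11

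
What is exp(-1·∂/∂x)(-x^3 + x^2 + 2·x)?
x \left(- x^{2} + 4 x - 3\right)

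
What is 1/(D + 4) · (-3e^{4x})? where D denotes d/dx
- \frac{3 e^{4 x}}{8}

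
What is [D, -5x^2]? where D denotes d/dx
- 10 x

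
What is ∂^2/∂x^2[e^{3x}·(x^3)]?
3 x \left(3 x^{2} + 6 x + 2\right) e^{3 x}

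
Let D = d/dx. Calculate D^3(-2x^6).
- 240 x^{3}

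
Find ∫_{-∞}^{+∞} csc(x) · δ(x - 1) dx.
\csc{\left(1 \right)}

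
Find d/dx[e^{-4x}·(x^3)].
x^{2} \left(3 - 4 x\right) e^{- 4 x}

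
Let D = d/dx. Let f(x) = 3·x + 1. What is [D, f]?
3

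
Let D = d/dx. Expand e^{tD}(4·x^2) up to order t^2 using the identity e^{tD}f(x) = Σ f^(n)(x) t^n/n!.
4 t^{2} + 8 t x + 4 x^{2}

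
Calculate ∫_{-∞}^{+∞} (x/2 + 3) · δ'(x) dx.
- \frac{1}{2}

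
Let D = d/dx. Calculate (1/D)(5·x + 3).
\frac{5 x^{2}}{2} + 3 x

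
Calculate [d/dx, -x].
-1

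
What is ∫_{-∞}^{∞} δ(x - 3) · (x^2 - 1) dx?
8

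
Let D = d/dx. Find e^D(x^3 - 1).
x \left(x^{2} + 3 x + 3\right)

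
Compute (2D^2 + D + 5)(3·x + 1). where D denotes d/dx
15 x + 8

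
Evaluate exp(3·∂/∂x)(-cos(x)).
- \cos{\left(x + 3 \right)}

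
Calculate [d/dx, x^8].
8 x^{7}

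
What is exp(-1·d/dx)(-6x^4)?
- 6 x^{4} + 24 x^{3} - 36 x^{2} + 24 x - 6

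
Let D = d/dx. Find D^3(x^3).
6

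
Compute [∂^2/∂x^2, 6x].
12\frac{d}{dx}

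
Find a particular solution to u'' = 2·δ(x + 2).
|x + 2|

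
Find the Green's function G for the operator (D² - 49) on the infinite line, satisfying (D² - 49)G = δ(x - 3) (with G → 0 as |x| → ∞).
-\frac{e^{-7|x - 3|}}{14}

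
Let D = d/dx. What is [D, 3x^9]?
27 x^{8}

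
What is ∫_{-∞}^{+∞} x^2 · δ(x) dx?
0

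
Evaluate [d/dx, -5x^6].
- 30 x^{5}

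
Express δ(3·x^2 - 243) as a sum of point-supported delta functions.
\frac{\delta(x - 9) + \delta(x + 9)}{54}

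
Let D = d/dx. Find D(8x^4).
32 x^{3}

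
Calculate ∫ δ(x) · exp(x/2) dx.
1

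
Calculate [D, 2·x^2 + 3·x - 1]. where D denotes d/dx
4 x + 3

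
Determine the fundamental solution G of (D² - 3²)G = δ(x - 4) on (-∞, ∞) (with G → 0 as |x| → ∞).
-\frac{e^{-3|x - 4|}}{6}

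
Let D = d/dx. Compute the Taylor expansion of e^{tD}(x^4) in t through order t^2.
x^{2} \left(6 t^{2} + 4 t x + x^{2}\right)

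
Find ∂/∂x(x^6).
6 x^{5}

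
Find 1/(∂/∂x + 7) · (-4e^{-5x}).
- 2 e^{- 5 x}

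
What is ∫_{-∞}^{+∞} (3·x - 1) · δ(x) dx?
-1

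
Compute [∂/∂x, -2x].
-2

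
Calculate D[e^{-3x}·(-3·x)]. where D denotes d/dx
3 \left(3 x - 1\right) e^{- 3 x}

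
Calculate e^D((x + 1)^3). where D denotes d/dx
x^{3} + 6 x^{2} + 12 x + 8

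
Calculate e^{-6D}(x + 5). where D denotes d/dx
x - 1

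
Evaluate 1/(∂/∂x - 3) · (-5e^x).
\frac{5 e^{x}}{2}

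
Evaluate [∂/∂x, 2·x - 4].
2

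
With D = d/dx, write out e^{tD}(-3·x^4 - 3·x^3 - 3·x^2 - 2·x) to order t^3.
- 3 t^{3} \left(4 x + 1\right) - 3 t^{2} \left(6 x^{2} + 3 x + 1\right) - t \left(12 x^{3} + 9 x^{2} + 6 x + 2\right) - 3 x^{4} - 3 x^{3} - 3 x^{2} - 2 x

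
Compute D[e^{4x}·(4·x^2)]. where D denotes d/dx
8 x \left(2 x + 1\right) e^{4 x}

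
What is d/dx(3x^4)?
12 x^{3}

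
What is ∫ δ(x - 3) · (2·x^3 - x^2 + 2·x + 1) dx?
52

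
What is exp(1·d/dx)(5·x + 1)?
5 x + 6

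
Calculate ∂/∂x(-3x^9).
- 27 x^{8}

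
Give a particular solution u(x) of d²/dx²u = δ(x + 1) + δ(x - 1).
\frac{|x + 1|}{2} + \frac{|x - 1|}{2}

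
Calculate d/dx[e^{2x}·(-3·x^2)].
6 x \left(- x - 1\right) e^{2 x}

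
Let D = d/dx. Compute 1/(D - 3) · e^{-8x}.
- \frac{e^{- 8 x}}{11}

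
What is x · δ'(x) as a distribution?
-\delta(x)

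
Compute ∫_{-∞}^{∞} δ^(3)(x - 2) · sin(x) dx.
\cos{\left(2 \right)}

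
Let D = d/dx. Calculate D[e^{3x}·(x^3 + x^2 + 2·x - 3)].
\left(3 x^{3} + 6 x^{2} + 8 x - 7\right) e^{3 x}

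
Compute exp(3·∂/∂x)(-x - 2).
- x - 5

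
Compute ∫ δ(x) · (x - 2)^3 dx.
-8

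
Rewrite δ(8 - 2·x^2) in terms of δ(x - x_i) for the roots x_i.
\frac{\delta(x - 2) + \delta(x + 2)}{8}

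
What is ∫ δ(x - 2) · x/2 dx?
1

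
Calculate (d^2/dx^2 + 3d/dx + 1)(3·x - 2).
3 x + 7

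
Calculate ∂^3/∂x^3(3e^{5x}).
375 e^{5 x}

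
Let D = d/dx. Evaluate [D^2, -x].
-2D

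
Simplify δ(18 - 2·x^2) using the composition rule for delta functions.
\frac{\delta(x - 3) + \delta(x + 3)}{12}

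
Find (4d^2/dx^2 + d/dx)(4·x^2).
8 x + 32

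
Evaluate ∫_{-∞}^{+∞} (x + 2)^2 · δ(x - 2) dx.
16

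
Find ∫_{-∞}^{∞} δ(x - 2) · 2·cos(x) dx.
2 \cos{\left(2 \right)}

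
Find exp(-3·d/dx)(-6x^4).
- 6 x^{4} + 72 x^{3} - 324 x^{2} + 648 x - 486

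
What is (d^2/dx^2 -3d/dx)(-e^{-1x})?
- 4 e^{- x}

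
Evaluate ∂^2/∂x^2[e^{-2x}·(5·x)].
20 \left(x - 1\right) e^{- 2 x}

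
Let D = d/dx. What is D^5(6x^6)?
4320 x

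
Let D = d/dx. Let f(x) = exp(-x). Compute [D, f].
- e^{- x}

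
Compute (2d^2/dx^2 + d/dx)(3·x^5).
15 x^{3} \left(x + 8\right)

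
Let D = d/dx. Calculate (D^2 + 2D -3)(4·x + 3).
- 12 x - 1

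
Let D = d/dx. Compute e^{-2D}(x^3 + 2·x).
x^{3} - 6 x^{2} + 14 x - 12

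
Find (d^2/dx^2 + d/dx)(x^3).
3 x \left(x + 2\right)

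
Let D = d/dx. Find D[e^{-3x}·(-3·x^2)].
3 x \left(3 x - 2\right) e^{- 3 x}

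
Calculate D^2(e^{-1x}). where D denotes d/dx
e^{- x}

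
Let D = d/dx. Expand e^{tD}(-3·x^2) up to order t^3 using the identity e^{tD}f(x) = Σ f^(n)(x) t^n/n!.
- 3 t^{2} - 6 t x - 3 x^{2}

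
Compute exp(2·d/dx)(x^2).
x^{2} + 4 x + 4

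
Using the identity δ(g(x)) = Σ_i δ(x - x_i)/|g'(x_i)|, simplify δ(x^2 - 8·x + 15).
\frac{\delta(x - 3) + \delta(x - 5)}{2}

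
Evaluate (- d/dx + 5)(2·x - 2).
10 x - 12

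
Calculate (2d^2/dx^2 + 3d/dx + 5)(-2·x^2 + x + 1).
x \left(- 10 x - 7\right)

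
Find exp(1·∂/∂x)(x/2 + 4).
\frac{x}{2} + \frac{9}{2}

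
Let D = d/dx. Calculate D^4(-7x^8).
- 11760 x^{4}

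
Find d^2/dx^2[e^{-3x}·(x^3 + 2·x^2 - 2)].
\left(9 x^{3} - 18 x - 14\right) e^{- 3 x}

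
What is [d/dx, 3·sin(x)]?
3 \cos{\left(x \right)}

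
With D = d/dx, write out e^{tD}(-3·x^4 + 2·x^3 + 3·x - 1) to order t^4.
- 3 t^{4} - t^{3} \left(12 x - 2\right) - 6 t^{2} x \left(3 x - 1\right) + 3 t \left(- 4 x^{3} + 2 x^{2} + 1\right) - 3 x^{4} + 2 x^{3} + 3 x - 1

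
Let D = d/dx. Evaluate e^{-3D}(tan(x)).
\tan{\left(x - 3 \right)}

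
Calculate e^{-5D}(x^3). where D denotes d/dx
x^{3} - 15 x^{2} + 75 x - 125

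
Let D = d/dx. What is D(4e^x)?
4 e^{x}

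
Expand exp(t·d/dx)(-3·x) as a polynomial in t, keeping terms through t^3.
- 3 t - 3 x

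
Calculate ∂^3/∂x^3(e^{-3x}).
- 27 e^{- 3 x}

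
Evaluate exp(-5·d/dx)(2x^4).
2 x^{4} - 40 x^{3} + 300 x^{2} - 1000 x + 1250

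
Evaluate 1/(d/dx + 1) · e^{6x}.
\frac{e^{6 x}}{7}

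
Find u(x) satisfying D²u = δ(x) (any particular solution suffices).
\frac{|x|}{2}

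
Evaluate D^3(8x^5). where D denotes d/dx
480 x^{2}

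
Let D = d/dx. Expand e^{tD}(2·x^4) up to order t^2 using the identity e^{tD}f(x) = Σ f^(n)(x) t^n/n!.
2 x^{2} \left(6 t^{2} + 4 t x + x^{2}\right)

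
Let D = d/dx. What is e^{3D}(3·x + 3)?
3 x + 12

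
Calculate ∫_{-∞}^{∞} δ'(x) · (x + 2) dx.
-1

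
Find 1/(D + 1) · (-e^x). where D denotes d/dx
- \frac{e^{x}}{2}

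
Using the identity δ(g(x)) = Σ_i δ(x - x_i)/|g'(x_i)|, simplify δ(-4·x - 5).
\frac{\delta(x + 5/4)}{4}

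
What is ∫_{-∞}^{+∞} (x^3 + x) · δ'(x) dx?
-1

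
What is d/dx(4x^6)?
24 x^{5}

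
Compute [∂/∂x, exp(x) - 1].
e^{x}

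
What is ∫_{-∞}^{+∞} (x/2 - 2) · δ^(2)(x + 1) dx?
0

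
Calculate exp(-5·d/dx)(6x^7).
6 x^{7} - 210 x^{6} + 3150 x^{5} - 26250 x^{4} + 131250 x^{3} - 393750 x^{2} + 656250 x - 468750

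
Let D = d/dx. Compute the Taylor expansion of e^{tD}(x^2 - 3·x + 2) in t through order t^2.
t^{2} + t \left(2 x - 3\right) + x^{2} - 3 x + 2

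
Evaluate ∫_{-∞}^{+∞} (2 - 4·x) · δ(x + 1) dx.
6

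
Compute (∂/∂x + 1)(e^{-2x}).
- e^{- 2 x}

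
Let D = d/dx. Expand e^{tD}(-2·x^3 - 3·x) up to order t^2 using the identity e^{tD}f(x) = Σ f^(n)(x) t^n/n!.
- 6 t^{2} x - 3 t \left(2 x^{2} + 1\right) - 2 x^{3} - 3 x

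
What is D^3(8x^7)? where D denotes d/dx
1680 x^{4}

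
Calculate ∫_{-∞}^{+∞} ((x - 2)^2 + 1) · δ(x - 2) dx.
1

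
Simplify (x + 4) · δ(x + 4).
0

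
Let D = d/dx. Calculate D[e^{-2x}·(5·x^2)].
10 x \left(1 - x\right) e^{- 2 x}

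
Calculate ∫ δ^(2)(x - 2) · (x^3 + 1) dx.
12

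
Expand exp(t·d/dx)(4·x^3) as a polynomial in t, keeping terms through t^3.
4 t^{3} + 12 t^{2} x + 12 t x^{2} + 4 x^{3}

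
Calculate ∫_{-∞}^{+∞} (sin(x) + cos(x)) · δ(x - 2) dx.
\cos{\left(2 \right)} + \sin{\left(2 \right)}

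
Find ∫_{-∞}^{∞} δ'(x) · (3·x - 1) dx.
-3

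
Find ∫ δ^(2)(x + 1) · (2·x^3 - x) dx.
-12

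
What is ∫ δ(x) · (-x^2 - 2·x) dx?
0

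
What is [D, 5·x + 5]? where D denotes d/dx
5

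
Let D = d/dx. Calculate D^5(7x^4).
0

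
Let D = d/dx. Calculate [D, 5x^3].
15 x^{2}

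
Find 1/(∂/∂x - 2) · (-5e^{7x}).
- e^{7 x}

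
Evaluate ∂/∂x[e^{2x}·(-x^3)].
x^{2} \left(- 2 x - 3\right) e^{2 x}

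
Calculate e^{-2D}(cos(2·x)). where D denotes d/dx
\cos{\left(2 x - 4 \right)}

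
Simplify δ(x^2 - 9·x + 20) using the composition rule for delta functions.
\frac{\delta(x - 4) + \delta(x - 5)}{1}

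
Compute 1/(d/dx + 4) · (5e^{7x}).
\frac{5 e^{7 x}}{11}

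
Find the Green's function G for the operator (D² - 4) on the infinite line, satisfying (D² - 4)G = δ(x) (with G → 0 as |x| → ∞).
-\frac{e^{-2|x|}}{4}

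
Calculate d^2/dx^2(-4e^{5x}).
- 100 e^{5 x}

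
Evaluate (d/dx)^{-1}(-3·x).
- \frac{3 x^{2}}{2}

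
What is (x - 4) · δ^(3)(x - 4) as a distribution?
-3\delta^{(2)}(x - 4)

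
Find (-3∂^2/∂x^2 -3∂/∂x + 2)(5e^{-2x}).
- 20 e^{- 2 x}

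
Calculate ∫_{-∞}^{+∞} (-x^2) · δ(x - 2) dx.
-4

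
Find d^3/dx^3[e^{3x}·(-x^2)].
\left(- 27 x^{2} - 54 x - 18\right) e^{3 x}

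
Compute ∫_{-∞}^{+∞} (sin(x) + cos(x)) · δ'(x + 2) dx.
- \sin{\left(2 \right)} - \cos{\left(2 \right)}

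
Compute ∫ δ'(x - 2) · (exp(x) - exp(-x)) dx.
- 2 \cosh{\left(2 \right)}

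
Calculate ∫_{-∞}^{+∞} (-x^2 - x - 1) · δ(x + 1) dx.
-1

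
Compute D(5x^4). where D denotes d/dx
20 x^{3}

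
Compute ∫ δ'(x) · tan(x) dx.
-1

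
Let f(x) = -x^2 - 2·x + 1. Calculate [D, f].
- 2 x - 2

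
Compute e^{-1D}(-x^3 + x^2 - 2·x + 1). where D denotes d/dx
- x^{3} + 4 x^{2} - 7 x + 5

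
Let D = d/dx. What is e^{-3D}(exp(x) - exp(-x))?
- e^{3 - x} + e^{x - 3}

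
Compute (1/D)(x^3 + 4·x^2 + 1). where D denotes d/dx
\frac{x^{4}}{4} + \frac{4 x^{3}}{3} + x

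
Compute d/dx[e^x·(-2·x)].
2 \left(- x - 1\right) e^{x}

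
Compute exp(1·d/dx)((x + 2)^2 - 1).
x^{2} + 6 x + 8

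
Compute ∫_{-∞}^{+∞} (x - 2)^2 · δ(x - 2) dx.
0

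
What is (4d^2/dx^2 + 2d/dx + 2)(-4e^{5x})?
- 448 e^{5 x}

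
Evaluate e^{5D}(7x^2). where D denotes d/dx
7 x^{2} + 70 x + 175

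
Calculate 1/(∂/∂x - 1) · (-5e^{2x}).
- 5 e^{2 x}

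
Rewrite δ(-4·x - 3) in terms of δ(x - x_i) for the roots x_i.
\frac{\delta(x + 3/4)}{4}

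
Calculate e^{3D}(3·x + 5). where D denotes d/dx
3 x + 14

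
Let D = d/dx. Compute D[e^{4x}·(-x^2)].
2 x \left(- 2 x - 1\right) e^{4 x}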